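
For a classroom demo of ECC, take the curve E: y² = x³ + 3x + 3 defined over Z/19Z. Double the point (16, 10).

(13, 4)

tangent at (16, 10): λ = (3·16² + 3)/(2·10) ≡ 11/1. 1⁻¹ ≡ 1 (mod 19), so λ ≡ 11·1 ≡ 11.
  x = λ² - 16 - 16 = 121 - 32 ≡ 13; y = λ·(16 - 13) - 10 ≡ 4. → (13, 4)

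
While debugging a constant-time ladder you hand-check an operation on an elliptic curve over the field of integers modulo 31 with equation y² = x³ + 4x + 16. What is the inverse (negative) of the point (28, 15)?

(28, 16)

-(28, 15) = (28, -15 mod 31) = (28, 16).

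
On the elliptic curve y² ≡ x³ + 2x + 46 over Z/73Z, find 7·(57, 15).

Write P = (57, 15).
Double-and-add on 7 = (111)₂. Start with P = (57, 15) for the leading 1-bit.
double: tangent at (57, 15): λ = (3·57² + 2)/(2·15) ≡ 40/30. 30⁻¹ ≡ 56 (mod 73), so λ ≡ 40·56 ≡ 50.
  x = λ² - 57 - 57 = 2500 - 114 ≡ 50; y = λ·(57 - 50) - 15 ≡ 43. → (50, 43)
add P: (50, 43) + (57, 15). λ = (15 - 43)/(57 - 50) ≡ 45/7 mod 73. 7⁻¹ ≡ 21 (mod 73), so λ ≡ 69.
  x = λ² - 50 - 57 = 4761 - 107 ≡ 55; y = λ·(50 - 55) - 43 ≡ 50. → (55, 50)
double: tangent at (55, 50): λ = (3·55² + 2)/(2·50) ≡ 25/27. 27⁻¹ ≡ 46 (mod 73) since 27·46 = 1242 ≡ 1, so λ ≡ 25·46 ≡ 55.
  x = λ² - 55 - 55 = 3025 - 110 ≡ 68; y = λ·(55 - 68) - 50 ≡ 38. → (68, 38)
add P: (68, 38) + (57, 15). λ = (15 - 38)/(57 - 68) ≡ 50/62 mod 73. 62⁻¹ ≡ 53 (mod 73), so λ ≡ 22.
  x = λ² - 68 - 57 = 484 - 125 ≡ 67; y = λ·(68 - 67) - 38 ≡ 57. → (67, 57)

(67, 57)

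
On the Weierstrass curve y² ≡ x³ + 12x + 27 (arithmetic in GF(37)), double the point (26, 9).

(11, 26)

tangent at (26, 9): λ = (3·26² + 12)/(2·9) ≡ 5/18. 18⁻¹ ≡ 35 (mod 37), so λ ≡ 5·35 ≡ 27.
  x = λ² - 26 - 26 = 729 - 52 ≡ 11; y = λ·(26 - 11) - 9 ≡ 26. → (11, 26)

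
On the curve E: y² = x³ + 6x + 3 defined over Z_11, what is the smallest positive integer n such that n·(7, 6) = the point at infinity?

2P: tangent at (7, 6): λ = (3·7² + 6)/(2·6) ≡ 10/1. 1⁻¹ ≡ 1 (mod 11), so λ ≡ 10·1 ≡ 10.
  x = λ² - 7 - 7 = 100 - 14 ≡ 9; y = λ·(7 - 9) - 6 ≡ 7. → (9, 7)
3P: (9, 7) + (7, 6). λ = (6 - 7)/(7 - 9) ≡ 10/9 mod 11. 9⁻¹ ≡ 5 (mod 11), so λ ≡ 6.
  x = λ² - 9 - 7 = 36 - 16 ≡ 9; y = λ·(9 - 9) - 7 ≡ 4. → (9, 4)
4P: (9, 4) + (7, 6). λ = (6 - 4)/(7 - 9) ≡ 2/9 mod 11. 9⁻¹ ≡ 5 (mod 11) since 9·5 = 45 ≡ 1, so λ ≡ 10.
  x = λ² - 9 - 7 = 100 - 16 ≡ 7; y = λ·(9 - 7) - 4 ≡ 5. → (7, 5)
5P: (7, 5) + (7, 6): same x and y₁ ≡ -y₂, so the sum is the point at infinity.
5P = the point at infinity, so the order is 5.

5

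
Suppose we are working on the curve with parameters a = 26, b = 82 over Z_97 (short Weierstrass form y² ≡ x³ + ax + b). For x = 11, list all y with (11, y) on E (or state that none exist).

x³ + 26x + 82 = 1699 ≡ 50 (mod 97).
Square roots of 50 mod 97: 27 and 70 (since 27² = 729 ≡ 50).

27, 70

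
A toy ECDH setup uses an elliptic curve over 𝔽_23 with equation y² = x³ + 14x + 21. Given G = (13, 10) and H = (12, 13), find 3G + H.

First 3G:
Repeated addition: build up to 3G.
2G: tangent at (13, 10): λ = (3·13² + 14)/(2·10) ≡ 15/20. 20⁻¹ ≡ 15 (mod 23) since 20·15 = 300 ≡ 1, so λ ≡ 15·15 ≡ 18.
  x = λ² - 13 - 13 = 324 - 26 ≡ 22; y = λ·(13 - 22) - 10 ≡ 12. → (22, 12)
3G: (22, 12) + (13, 10). λ = (10 - 12)/(13 - 22) ≡ 21/14 mod 23. 14⁻¹ ≡ 5 (mod 23), so λ ≡ 13.
  x = λ² - 22 - 13 = 169 - 35 ≡ 19; y = λ·(22 - 19) - 12 ≡ 4. → (19, 4)
3G = (19, 4).
Finally 3G + H:
(19, 4) + (12, 13). λ = (13 - 4)/(12 - 19) ≡ 9/16 mod 23. 16⁻¹ ≡ 13 (mod 23) since 16·13 = 208 ≡ 1, so λ ≡ 2.
  x = λ² - 19 - 12 = 4 - 31 ≡ 19; y = λ·(19 - 19) - 4 ≡ 19. → (19, 19)

(19, 19)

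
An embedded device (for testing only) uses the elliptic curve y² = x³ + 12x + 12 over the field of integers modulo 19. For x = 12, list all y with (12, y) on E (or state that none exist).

x³ + 12x + 12 = 1884 ≡ 3 (mod 19).
3 is a non-residue mod 19; no y exists.

none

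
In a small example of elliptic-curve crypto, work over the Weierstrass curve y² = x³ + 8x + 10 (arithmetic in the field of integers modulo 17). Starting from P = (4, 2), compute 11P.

Repeated addition: build up to 11P.
2P: tangent at (4, 2): λ = (3·4² + 8)/(2·2) ≡ 5/4. 4⁻¹ ≡ 13 (mod 17), so λ ≡ 5·13 ≡ 14.
  x = λ² - 4 - 4 = 196 - 8 ≡ 1; y = λ·(4 - 1) - 2 ≡ 6. → (1, 6)
3P: (1, 6) + (4, 2). λ = (2 - 6)/(4 - 1) ≡ 13/3 mod 17. 3⁻¹ ≡ 6 (mod 17) since 3·6 = 18 ≡ 1, so λ ≡ 10.
  x = λ² - 1 - 4 = 100 - 5 ≡ 10; y = λ·(1 - 10) - 6 ≡ 6. → (10, 6)
4P: (10, 6) + (4, 2). λ = (2 - 6)/(4 - 10) ≡ 13/11 mod 17. 11⁻¹ ≡ 14 (mod 17) since 11·14 = 154 ≡ 1, so λ ≡ 12.
  x = λ² - 10 - 4 = 144 - 14 ≡ 11; y = λ·(10 - 11) - 6 ≡ 16. → (11, 16)
5P: (11, 16) + (4, 2). λ = (2 - 16)/(4 - 11) ≡ 3/10 mod 17. 10⁻¹ ≡ 12 (mod 17), so λ ≡ 2.
  x = λ² - 11 - 4 = 4 - 15 ≡ 6; y = λ·(11 - 6) - 16 ≡ 11. → (6, 11)
6P: (6, 11) + (4, 2). λ = (2 - 11)/(4 - 6) ≡ 8/15 mod 17. 15⁻¹ ≡ 8 (mod 17) since 15·8 = 120 ≡ 1, so λ ≡ 13.
  x = λ² - 6 - 4 = 169 - 10 ≡ 6; y = λ·(6 - 6) - 11 ≡ 6. → (6, 6)
7P: (6, 6) + (4, 2). λ = (2 - 6)/(4 - 6) ≡ 13/15 mod 17. 15⁻¹ ≡ 8 (mod 17), so λ ≡ 2.
  x = λ² - 6 - 4 = 4 - 10 ≡ 11; y = λ·(6 - 11) - 6 ≡ 1. → (11, 1)
8P: (11, 1) + (4, 2). λ = (2 - 1)/(4 - 11) ≡ 1/10 mod 17. 10⁻¹ ≡ 12 (mod 17) since 10·12 = 120 ≡ 1, so λ ≡ 12.
  x = λ² - 11 - 4 = 144 - 15 ≡ 10; y = λ·(11 - 10) - 1 ≡ 11. → (10, 11)
9P: (10, 11) + (4, 2). λ = (2 - 11)/(4 - 10) ≡ 8/11 mod 17. 11⁻¹ ≡ 14 (mod 17) since 11·14 = 154 ≡ 1, so λ ≡ 10.
  x = λ² - 10 - 4 = 100 - 14 ≡ 1; y = λ·(10 - 1) - 11 ≡ 11. → (1, 11)
10P: (1, 11) + (4, 2). λ = (2 - 11)/(4 - 1) ≡ 8/3 mod 17. 3⁻¹ ≡ 6 (mod 17), so λ ≡ 14.
  x = λ² - 1 - 4 = 196 - 5 ≡ 4; y = λ·(1 - 4) - 11 ≡ 15. → (4, 15)
11P: (4, 15) + (4, 2): same x and y₁ ≡ -y₂, so the sum is O.

O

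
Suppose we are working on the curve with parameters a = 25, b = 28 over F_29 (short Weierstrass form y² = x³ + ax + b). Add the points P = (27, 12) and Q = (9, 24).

(27, 12) + (9, 24). λ = (24 - 12)/(9 - 27) ≡ 12/11 mod 29. 11⁻¹ ≡ 8 (mod 29), so λ ≡ 9.
  x = λ² - 27 - 9 = 81 - 36 ≡ 16; y = λ·(27 - 16) - 12 ≡ 0. → (16, 0)

(16, 0)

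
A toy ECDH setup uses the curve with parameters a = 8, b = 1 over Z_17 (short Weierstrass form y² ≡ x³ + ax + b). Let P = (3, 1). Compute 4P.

Repeated addition: build up to 4P.
2P: tangent at (3, 1): λ = (3·3² + 8)/(2·1) ≡ 1/2. 2⁻¹ ≡ 9 (mod 17) since 2·9 = 18 ≡ 1, so λ ≡ 1·9 ≡ 9.
  x = λ² - 3 - 3 = 81 - 6 ≡ 7; y = λ·(3 - 7) - 1 ≡ 14. → (7, 14)
3P: (7, 14) + (3, 1). λ = (1 - 14)/(3 - 7) ≡ 4/13 mod 17. 13⁻¹ ≡ 4 (mod 17) since 13·4 = 52 ≡ 1, so λ ≡ 16.
  x = λ² - 7 - 3 = 256 - 10 ≡ 8; y = λ·(7 - 8) - 14 ≡ 4. → (8, 4)
4P: (8, 4) + (3, 1). λ = (1 - 4)/(3 - 8) ≡ 14/12 mod 17. 12⁻¹ ≡ 10 (mod 17), so λ ≡ 4.
  x = λ² - 8 - 3 = 16 - 11 ≡ 5; y = λ·(8 - 5) - 4 ≡ 8. → (5, 8)

(5, 8)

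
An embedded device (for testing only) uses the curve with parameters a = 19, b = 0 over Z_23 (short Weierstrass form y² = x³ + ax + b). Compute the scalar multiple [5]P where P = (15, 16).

Double-and-add on 5 = (101)₂. Start with P = (15, 16) for the leading 1-bit.
double: tangent at (15, 16): λ = (3·15² + 19)/(2·16) ≡ 4/9. 9⁻¹ ≡ 18 (mod 23), so λ ≡ 4·18 ≡ 3.
  x = λ² - 15 - 15 = 9 - 30 ≡ 2; y = λ·(15 - 2) - 16 ≡ 0. → (2, 0)
double: (2, 0) + (2, 0): same x and y₁ ≡ -y₂, so the sum is O.
add P: O + (15, 16) = (15, 16) (identity).

(15, 16)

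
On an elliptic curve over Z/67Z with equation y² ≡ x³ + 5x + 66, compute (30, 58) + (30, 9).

The two points share x = 30 and their y-coordinates satisfy 58 + 9 ≡ 0 (mod 67), so they are inverses. Their sum is O.

O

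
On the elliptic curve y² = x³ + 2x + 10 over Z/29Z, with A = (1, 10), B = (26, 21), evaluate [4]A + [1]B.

First 4A:
Repeated addition: build up to 4A.
2A: tangent at (1, 10): λ = (3·1² + 2)/(2·10) ≡ 5/20. 20⁻¹ ≡ 16 (mod 29), so λ ≡ 5·16 ≡ 22.
  x = λ² - 1 - 1 = 484 - 2 ≡ 18; y = λ·(1 - 18) - 10 ≡ 22. → (18, 22)
3A: (18, 22) + (1, 10). λ = (10 - 22)/(1 - 18) ≡ 17/12 mod 29. 12⁻¹ ≡ 17 (mod 29) since 12·17 = 204 ≡ 1, so λ ≡ 28.
  x = λ² - 18 - 1 = 784 - 19 ≡ 11; y = λ·(18 - 11) - 22 ≡ 0. → (11, 0)
4A: (11, 0) + (1, 10). λ = (10 - 0)/(1 - 11) ≡ 10/19 mod 29. 19⁻¹ ≡ 26 (mod 29) since 19·26 = 494 ≡ 1, so λ ≡ 28.
  x = λ² - 11 - 1 = 784 - 12 ≡ 18; y = λ·(11 - 18) - 0 ≡ 7. → (18, 7)
4A = (18, 7).
Finally 4A + B:
(18, 7) + (26, 21). λ = (21 - 7)/(26 - 18) ≡ 14/8 mod 29. 8⁻¹ ≡ 11 (mod 29) since 8·11 = 88 ≡ 1, so λ ≡ 9.
  x = λ² - 18 - 26 = 81 - 44 ≡ 8; y = λ·(18 - 8) - 7 ≡ 25. → (8, 25)

(8, 25)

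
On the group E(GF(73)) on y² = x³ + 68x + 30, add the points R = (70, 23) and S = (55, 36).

(70, 23) + (55, 36). λ = (36 - 23)/(55 - 70) ≡ 13/58 mod 73. 58⁻¹ ≡ 34 (mod 73) since 58·34 = 1972 ≡ 1, so λ ≡ 4.
  x = λ² - 70 - 55 = 16 - 125 ≡ 37; y = λ·(70 - 37) - 23 ≡ 36. → (37, 36)

(37, 36)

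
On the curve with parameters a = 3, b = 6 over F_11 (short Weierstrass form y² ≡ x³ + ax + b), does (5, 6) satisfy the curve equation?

yes

y² = 6² ≡ 3; x³ + 3x + 6 = 146 ≡ 3 (mod 11). 3 = 3.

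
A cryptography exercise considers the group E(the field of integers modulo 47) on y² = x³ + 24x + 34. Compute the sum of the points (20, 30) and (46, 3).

(45, 5)

(20, 30) + (46, 3). λ = (3 - 30)/(46 - 20) ≡ 20/26 mod 47. 26⁻¹ ≡ 38 (mod 47) since 26·38 = 988 ≡ 1, so λ ≡ 8.
  x = λ² - 20 - 46 = 64 - 66 ≡ 45; y = λ·(20 - 45) - 30 ≡ 5. → (45, 5)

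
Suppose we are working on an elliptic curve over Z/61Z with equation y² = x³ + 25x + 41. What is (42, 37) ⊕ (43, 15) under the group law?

(42, 37) + (43, 15). λ = (15 - 37)/(43 - 42) ≡ 39/1 mod 61. 1⁻¹ ≡ 1 (mod 61), so λ ≡ 39.
  x = λ² - 42 - 43 = 1521 - 85 ≡ 33; y = λ·(42 - 33) - 37 ≡ 9. → (33, 9)

(33, 9)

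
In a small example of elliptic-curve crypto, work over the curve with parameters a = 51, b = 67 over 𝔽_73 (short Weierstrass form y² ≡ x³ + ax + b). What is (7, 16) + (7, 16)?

(24, 2)

tangent at (7, 16): λ = (3·7² + 51)/(2·16) ≡ 52/32. 32⁻¹ ≡ 16 (mod 73) since 32·16 = 512 ≡ 1, so λ ≡ 52·16 ≡ 29.
  x = λ² - 7 - 7 = 841 - 14 ≡ 24; y = λ·(7 - 24) - 16 ≡ 2. → (24, 2)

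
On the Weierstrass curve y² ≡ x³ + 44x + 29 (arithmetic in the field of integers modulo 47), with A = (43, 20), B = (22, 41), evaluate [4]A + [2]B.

First 4A:
Double-and-add on 4 = (100)₂. Start with A = (43, 20) for the leading 1-bit.
double: tangent at (43, 20): λ = (3·43² + 44)/(2·20) ≡ 45/40. 40⁻¹ ≡ 20 (mod 47), so λ ≡ 45·20 ≡ 7.
  x = λ² - 43 - 43 = 49 - 86 ≡ 10; y = λ·(43 - 10) - 20 ≡ 23. → (10, 23)
double: tangent at (10, 23): λ = (3·10² + 44)/(2·23) ≡ 15/46. 46⁻¹ ≡ 46 (mod 47), so λ ≡ 15·46 ≡ 32.
  x = λ² - 10 - 10 = 1024 - 20 ≡ 17; y = λ·(10 - 17) - 23 ≡ 35. → (17, 35)
4A = (17, 35).
Next 2B:
Repeated addition: build up to 2B.
2B: tangent at (22, 41): λ = (3·22² + 44)/(2·41) ≡ 39/35. 35⁻¹ ≡ 43 (mod 47) since 35·43 = 1505 ≡ 1, so λ ≡ 39·43 ≡ 32.
  x = λ² - 22 - 22 = 1024 - 44 ≡ 40; y = λ·(22 - 40) - 41 ≡ 41. → (40, 41)
2B = (40, 41).
Finally 4A + 2B:
(17, 35) + (40, 41). λ = (41 - 35)/(40 - 17) ≡ 6/23 mod 47. 23⁻¹ ≡ 45 (mod 47), so λ ≡ 35.
  x = λ² - 17 - 40 = 1225 - 57 ≡ 40; y = λ·(17 - 40) - 35 ≡ 6. → (40, 6)

(40, 6)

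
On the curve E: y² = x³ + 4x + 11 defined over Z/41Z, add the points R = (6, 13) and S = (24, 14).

(6, 13) + (24, 14). λ = (14 - 13)/(24 - 6) ≡ 1/18 mod 41. 18⁻¹ ≡ 16 (mod 41), so λ ≡ 16.
  x = λ² - 6 - 24 = 256 - 30 ≡ 21; y = λ·(6 - 21) - 13 ≡ 34. → (21, 34)

(21, 34)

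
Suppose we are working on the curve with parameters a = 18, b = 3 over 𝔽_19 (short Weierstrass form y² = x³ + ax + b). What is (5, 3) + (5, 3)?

(7, 4)

tangent at (5, 3): λ = (3·5² + 18)/(2·3) ≡ 17/6. 6⁻¹ ≡ 16 (mod 19), so λ ≡ 17·16 ≡ 6.
  x = λ² - 5 - 5 = 36 - 10 ≡ 7; y = λ·(5 - 7) - 3 ≡ 4. → (7, 4)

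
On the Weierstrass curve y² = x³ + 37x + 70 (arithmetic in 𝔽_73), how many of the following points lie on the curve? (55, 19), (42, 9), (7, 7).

1

(55, 19): 19² ≡ 69, rhs ≡ 69 → on.
(42, 9): 9² ≡ 8, rhs ≡ 11 → off.
(7, 7): 7² ≡ 49, rhs ≡ 15 → off.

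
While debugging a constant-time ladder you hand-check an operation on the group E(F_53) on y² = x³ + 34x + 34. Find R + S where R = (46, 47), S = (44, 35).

(52, 23)

(46, 47) + (44, 35). λ = (35 - 47)/(44 - 46) ≡ 41/51 mod 53. 51⁻¹ ≡ 26 (mod 53), so λ ≡ 6.
  x = λ² - 46 - 44 = 36 - 90 ≡ 52; y = λ·(46 - 52) - 47 ≡ 23. → (52, 23)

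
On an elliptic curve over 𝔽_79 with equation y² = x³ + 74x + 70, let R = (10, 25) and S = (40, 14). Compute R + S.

(38, 59)

(10, 25) + (40, 14). λ = (14 - 25)/(40 - 10) ≡ 68/30 mod 79. 30⁻¹ ≡ 29 (mod 79) since 30·29 = 870 ≡ 1, so λ ≡ 76.
  x = λ² - 10 - 40 = 5776 - 50 ≡ 38; y = λ·(10 - 38) - 25 ≡ 59. → (38, 59)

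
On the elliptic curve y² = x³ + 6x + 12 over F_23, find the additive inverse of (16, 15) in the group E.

(16, 8)

-(16, 15) = (16, -15 mod 23) = (16, 8).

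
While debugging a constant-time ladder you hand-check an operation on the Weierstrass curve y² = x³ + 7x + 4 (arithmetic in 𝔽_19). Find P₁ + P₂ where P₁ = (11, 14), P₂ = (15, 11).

(9, 13)

(11, 14) + (15, 11). λ = (11 - 14)/(15 - 11) ≡ 16/4 mod 19. 4⁻¹ ≡ 5 (mod 19), so λ ≡ 4.
  x = λ² - 11 - 15 = 16 - 26 ≡ 9; y = λ·(11 - 9) - 14 ≡ 13. → (9, 13)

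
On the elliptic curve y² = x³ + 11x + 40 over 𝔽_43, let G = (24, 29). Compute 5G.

(29, 18)

Double-and-add on 5 = (101)₂. Start with G = (24, 29) for the leading 1-bit.
double: tangent at (24, 29): λ = (3·24² + 11)/(2·29) ≡ 19/15. 15⁻¹ ≡ 23 (mod 43) since 15·23 = 345 ≡ 1, so λ ≡ 19·23 ≡ 7.
  x = λ² - 24 - 24 = 49 - 48 ≡ 1; y = λ·(24 - 1) - 29 ≡ 3. → (1, 3)
double: tangent at (1, 3): λ = (3·1² + 11)/(2·3) ≡ 14/6. 6⁻¹ ≡ 36 (mod 43) since 6·36 = 216 ≡ 1, so λ ≡ 14·36 ≡ 31.
  x = λ² - 1 - 1 = 961 - 2 ≡ 13; y = λ·(1 - 13) - 3 ≡ 12. → (13, 12)
add G: (13, 12) + (24, 29). λ = (29 - 12)/(24 - 13) ≡ 17/11 mod 43. 11⁻¹ ≡ 4 (mod 43) since 11·4 = 44 ≡ 1, so λ ≡ 25.
  x = λ² - 13 - 24 = 625 - 37 ≡ 29; y = λ·(13 - 29) - 12 ≡ 18. → (29, 18)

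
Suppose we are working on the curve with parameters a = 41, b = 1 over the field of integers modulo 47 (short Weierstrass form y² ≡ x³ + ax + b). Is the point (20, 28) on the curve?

yes

y² = 28² ≡ 32; x³ + 41x + 1 = 8821 ≡ 32 (mod 47). 32 = 32.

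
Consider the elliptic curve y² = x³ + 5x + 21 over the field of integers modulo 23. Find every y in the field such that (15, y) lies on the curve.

x³ + 5x + 21 = 3471 ≡ 21 (mod 23).
21 is a non-residue mod 23; no y exists.

none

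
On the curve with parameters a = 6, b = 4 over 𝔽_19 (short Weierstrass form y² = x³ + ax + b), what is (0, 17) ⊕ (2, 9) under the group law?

(0, 17) + (2, 9). λ = (9 - 17)/(2 - 0) ≡ 11/2 mod 19. 2⁻¹ ≡ 10 (mod 19) since 2·10 = 20 ≡ 1, so λ ≡ 15.
  x = λ² - 0 - 2 = 225 - 2 ≡ 14; y = λ·(0 - 14) - 17 ≡ 1. → (14, 1)

(14, 1)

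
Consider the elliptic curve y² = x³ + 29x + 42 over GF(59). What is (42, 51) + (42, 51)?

tangent at (42, 51): λ = (3·42² + 29)/(2·51) ≡ 11/43. 43⁻¹ ≡ 11 (mod 59), so λ ≡ 11·11 ≡ 3.
  x = λ² - 42 - 42 = 9 - 84 ≡ 43; y = λ·(42 - 43) - 51 ≡ 5. → (43, 5)

(43, 5)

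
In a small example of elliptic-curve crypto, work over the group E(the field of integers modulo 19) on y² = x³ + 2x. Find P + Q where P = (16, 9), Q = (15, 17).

(16, 9) + (15, 17). λ = (17 - 9)/(15 - 16) ≡ 8/18 mod 19. 18⁻¹ ≡ 18 (mod 19), so λ ≡ 11.
  x = λ² - 16 - 15 = 121 - 31 ≡ 14; y = λ·(16 - 14) - 9 ≡ 13. → (14, 13)

(14, 13)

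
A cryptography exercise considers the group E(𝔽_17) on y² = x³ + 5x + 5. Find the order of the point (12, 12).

7

2P: tangent at (12, 12): λ = (3·12² + 5)/(2·12) ≡ 12/7. 7⁻¹ ≡ 5 (mod 17) since 7·5 = 35 ≡ 1, so λ ≡ 12·5 ≡ 9.
  x = λ² - 12 - 12 = 81 - 24 ≡ 6; y = λ·(12 - 6) - 12 ≡ 8. → (6, 8)
3P: (6, 8) + (12, 12). λ = (12 - 8)/(12 - 6) ≡ 4/6 mod 17. 6⁻¹ ≡ 3 (mod 17), so λ ≡ 12.
  x = λ² - 6 - 12 = 144 - 18 ≡ 7; y = λ·(6 - 7) - 8 ≡ 14. → (7, 14)
4P: (7, 14) + (12, 12). λ = (12 - 14)/(12 - 7) ≡ 15/5 mod 17. 5⁻¹ ≡ 7 (mod 17) since 5·7 = 35 ≡ 1, so λ ≡ 3.
  x = λ² - 7 - 12 = 9 - 19 ≡ 7; y = λ·(7 - 7) - 14 ≡ 3. → (7, 3)
5P: (7, 3) + (12, 12). λ = (12 - 3)/(12 - 7) ≡ 9/5 mod 17. 5⁻¹ ≡ 7 (mod 17), so λ ≡ 12.
  x = λ² - 7 - 12 = 144 - 19 ≡ 6; y = λ·(7 - 6) - 3 ≡ 9. → (6, 9)
6P: (6, 9) + (12, 12). λ = (12 - 9)/(12 - 6) ≡ 3/6 mod 17. 6⁻¹ ≡ 3 (mod 17), so λ ≡ 9.
  x = λ² - 6 - 12 = 81 - 18 ≡ 12; y = λ·(6 - 12) - 9 ≡ 5. → (12, 5)
7P: (12, 5) + (12, 12): same x and y₁ ≡ -y₂, so the sum is ∞.
7P = ∞, so the order is 7.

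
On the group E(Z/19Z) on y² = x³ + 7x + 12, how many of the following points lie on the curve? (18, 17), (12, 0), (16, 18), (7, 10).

3

(18, 17): 17² ≡ 4, rhs ≡ 4 → on.
(12, 0): 0² ≡ 0, rhs ≡ 0 → on.
(16, 18): 18² ≡ 1, rhs ≡ 2 → off.
(7, 10): 10² ≡ 5, rhs ≡ 5 → on.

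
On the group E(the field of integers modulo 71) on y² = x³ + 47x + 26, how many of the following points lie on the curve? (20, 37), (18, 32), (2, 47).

(20, 37): 37² ≡ 20, rhs ≡ 20 → on.
(18, 32): 32² ≡ 30, rhs ≡ 30 → on.
(2, 47): 47² ≡ 8, rhs ≡ 57 → off.

2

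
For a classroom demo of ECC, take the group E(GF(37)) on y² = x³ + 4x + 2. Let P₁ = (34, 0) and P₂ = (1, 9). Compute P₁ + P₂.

(14, 8)

(34, 0) + (1, 9). λ = (9 - 0)/(1 - 34) ≡ 9/4 mod 37. 4⁻¹ ≡ 28 (mod 37), so λ ≡ 30.
  x = λ² - 34 - 1 = 900 - 35 ≡ 14; y = λ·(34 - 14) - 0 ≡ 8. → (14, 8)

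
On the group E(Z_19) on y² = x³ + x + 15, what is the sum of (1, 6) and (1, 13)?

O

The two points share x = 1 and their y-coordinates satisfy 6 + 13 ≡ 0 (mod 19), so they are inverses. Their sum is O.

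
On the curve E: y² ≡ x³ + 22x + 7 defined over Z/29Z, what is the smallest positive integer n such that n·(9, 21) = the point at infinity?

2P: tangent at (9, 21): λ = (3·9² + 22)/(2·21) ≡ 4/13. 13⁻¹ ≡ 9 (mod 29) since 13·9 = 117 ≡ 1, so λ ≡ 4·9 ≡ 7.
  x = λ² - 9 - 9 = 49 - 18 ≡ 2; y = λ·(9 - 2) - 21 ≡ 28. → (2, 28)
3P: (2, 28) + (9, 21). λ = (21 - 28)/(9 - 2) ≡ 22/7 mod 29. 7⁻¹ ≡ 25 (mod 29), so λ ≡ 28.
  x = λ² - 2 - 9 = 784 - 11 ≡ 19; y = λ·(2 - 19) - 28 ≡ 18. → (19, 18)
4P: (19, 18) + (9, 21). λ = (21 - 18)/(9 - 19) ≡ 3/19 mod 29. 19⁻¹ ≡ 26 (mod 29), so λ ≡ 20.
  x = λ² - 19 - 9 = 400 - 28 ≡ 24; y = λ·(19 - 24) - 18 ≡ 27. → (24, 27)
5P: (24, 27) + (9, 21). λ = (21 - 27)/(9 - 24) ≡ 23/14 mod 29. 14⁻¹ ≡ 27 (mod 29), so λ ≡ 12.
  x = λ² - 24 - 9 = 144 - 33 ≡ 24; y = λ·(24 - 24) - 27 ≡ 2. → (24, 2)
6P: (24, 2) + (9, 21). λ = (21 - 2)/(9 - 24) ≡ 19/14 mod 29. 14⁻¹ ≡ 27 (mod 29), so λ ≡ 20.
  x = λ² - 24 - 9 = 400 - 33 ≡ 19; y = λ·(24 - 19) - 2 ≡ 11. → (19, 11)
7P: (19, 11) + (9, 21). λ = (21 - 11)/(9 - 19) ≡ 10/19 mod 29. 19⁻¹ ≡ 26 (mod 29), so λ ≡ 28.
  x = λ² - 19 - 9 = 784 - 28 ≡ 2; y = λ·(19 - 2) - 11 ≡ 1. → (2, 1)
8P: (2, 1) + (9, 21). λ = (21 - 1)/(9 - 2) ≡ 20/7 mod 29. 7⁻¹ ≡ 25 (mod 29), so λ ≡ 7.
  x = λ² - 2 - 9 = 49 - 11 ≡ 9; y = λ·(2 - 9) - 1 ≡ 8. → (9, 8)
9P: (9, 8) + (9, 21): same x and y₁ ≡ -y₂, so the sum is the point at infinity.
9P = the point at infinity, so the order is 9.

9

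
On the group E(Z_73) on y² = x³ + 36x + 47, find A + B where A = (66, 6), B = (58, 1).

(3, 6)

(66, 6) + (58, 1). λ = (1 - 6)/(58 - 66) ≡ 68/65 mod 73. 65⁻¹ ≡ 9 (mod 73), so λ ≡ 28.
  x = λ² - 66 - 58 = 784 - 124 ≡ 3; y = λ·(66 - 3) - 6 ≡ 6. → (3, 6)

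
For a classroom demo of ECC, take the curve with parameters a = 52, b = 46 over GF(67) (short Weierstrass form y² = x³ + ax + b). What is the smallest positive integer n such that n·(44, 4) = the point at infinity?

2P: tangent at (44, 4): λ = (3·44² + 52)/(2·4) ≡ 31/8. 8⁻¹ ≡ 42 (mod 67) since 8·42 = 336 ≡ 1, so λ ≡ 31·42 ≡ 29.
  x = λ² - 44 - 44 = 841 - 88 ≡ 16; y = λ·(44 - 16) - 4 ≡ 4. → (16, 4)
3P: (16, 4) + (44, 4). λ = (4 - 4)/(44 - 16) ≡ 0/28 mod 67. 28⁻¹ ≡ 12 (mod 67), so λ ≡ 0.
  x = λ² - 16 - 44 = 0 - 60 ≡ 7; y = λ·(16 - 7) - 4 ≡ 63. → (7, 63)
4P: (7, 63) + (44, 4). λ = (4 - 63)/(44 - 7) ≡ 8/37 mod 67. 37⁻¹ ≡ 29 (mod 67) since 37·29 = 1073 ≡ 1, so λ ≡ 31.
  x = λ² - 7 - 44 = 961 - 51 ≡ 39; y = λ·(7 - 39) - 63 ≡ 17. → (39, 17)
5P: (39, 17) + (44, 4). λ = (4 - 17)/(44 - 39) ≡ 54/5 mod 67. 5⁻¹ ≡ 27 (mod 67), so λ ≡ 51.
  x = λ² - 39 - 44 = 2601 - 83 ≡ 39; y = λ·(39 - 39) - 17 ≡ 50. → (39, 50)
6P: (39, 50) + (44, 4). λ = (4 - 50)/(44 - 39) ≡ 21/5 mod 67. 5⁻¹ ≡ 27 (mod 67), so λ ≡ 31.
  x = λ² - 39 - 44 = 961 - 83 ≡ 7; y = λ·(39 - 7) - 50 ≡ 4. → (7, 4)
7P: (7, 4) + (44, 4). λ = (4 - 4)/(44 - 7) ≡ 0/37 mod 67. 37⁻¹ ≡ 29 (mod 67) since 37·29 = 1073 ≡ 1, so λ ≡ 0.
  x = λ² - 7 - 44 = 0 - 51 ≡ 16; y = λ·(7 - 16) - 4 ≡ 63. → (16, 63)
8P: (16, 63) + (44, 4). λ = (4 - 63)/(44 - 16) ≡ 8/28 mod 67. 28⁻¹ ≡ 12 (mod 67) since 28·12 = 336 ≡ 1, so λ ≡ 29.
  x = λ² - 16 - 44 = 841 - 60 ≡ 44; y = λ·(16 - 44) - 63 ≡ 63. → (44, 63)
9P: (44, 63) + (44, 4): same x and y₁ ≡ -y₂, so the sum is the point at infinity.
9P = the point at infinity, so the order is 9.

9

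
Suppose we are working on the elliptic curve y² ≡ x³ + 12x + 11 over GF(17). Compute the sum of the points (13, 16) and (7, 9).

(13, 16) + (7, 9). λ = (9 - 16)/(7 - 13) ≡ 10/11 mod 17. 11⁻¹ ≡ 14 (mod 17) since 11·14 = 154 ≡ 1, so λ ≡ 4.
  x = λ² - 13 - 7 = 16 - 20 ≡ 13; y = λ·(13 - 13) - 16 ≡ 1. → (13, 1)

(13, 1)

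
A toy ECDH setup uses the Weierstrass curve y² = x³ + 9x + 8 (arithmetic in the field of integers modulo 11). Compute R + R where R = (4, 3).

(8, 3)

tangent at (4, 3): λ = (3·4² + 9)/(2·3) ≡ 2/6. 6⁻¹ ≡ 2 (mod 11) since 6·2 = 12 ≡ 1, so λ ≡ 2·2 ≡ 4.
  x = λ² - 4 - 4 = 16 - 8 ≡ 8; y = λ·(4 - 8) - 3 ≡ 3. → (8, 3)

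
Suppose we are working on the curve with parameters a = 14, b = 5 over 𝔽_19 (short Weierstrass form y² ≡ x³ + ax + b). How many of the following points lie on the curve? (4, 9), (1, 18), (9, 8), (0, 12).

(4, 9): 9² ≡ 5, rhs ≡ 11 → off.
(1, 18): 18² ≡ 1, rhs ≡ 1 → on.
(9, 8): 8² ≡ 7, rhs ≡ 5 → off.
(0, 12): 12² ≡ 11, rhs ≡ 5 → off.

1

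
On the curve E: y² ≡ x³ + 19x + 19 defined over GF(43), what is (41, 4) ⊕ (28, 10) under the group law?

(41, 4) + (28, 10). λ = (10 - 4)/(28 - 41) ≡ 6/30 mod 43. 30⁻¹ ≡ 33 (mod 43), so λ ≡ 26.
  x = λ² - 41 - 28 = 676 - 69 ≡ 5; y = λ·(41 - 5) - 4 ≡ 29. → (5, 29)

(5, 29)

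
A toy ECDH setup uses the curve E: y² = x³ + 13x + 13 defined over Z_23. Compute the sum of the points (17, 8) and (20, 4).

(21, 5)

(17, 8) + (20, 4). λ = (4 - 8)/(20 - 17) ≡ 19/3 mod 23. 3⁻¹ ≡ 8 (mod 23) since 3·8 = 24 ≡ 1, so λ ≡ 14.
  x = λ² - 17 - 20 = 196 - 37 ≡ 21; y = λ·(17 - 21) - 8 ≡ 5. → (21, 5)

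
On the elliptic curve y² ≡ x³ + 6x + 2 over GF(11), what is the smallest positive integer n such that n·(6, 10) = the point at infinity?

7

2P: tangent at (6, 10): λ = (3·6² + 6)/(2·10) ≡ 4/9. 9⁻¹ ≡ 5 (mod 11) since 9·5 = 45 ≡ 1, so λ ≡ 4·5 ≡ 9.
  x = λ² - 6 - 6 = 81 - 12 ≡ 3; y = λ·(6 - 3) - 10 ≡ 6. → (3, 6)
3P: (3, 6) + (6, 10). λ = (10 - 6)/(6 - 3) ≡ 4/3 mod 11. 3⁻¹ ≡ 4 (mod 11), so λ ≡ 5.
  x = λ² - 3 - 6 = 25 - 9 ≡ 5; y = λ·(3 - 5) - 6 ≡ 6. → (5, 6)
4P: (5, 6) + (6, 10). λ = (10 - 6)/(6 - 5) ≡ 4/1 mod 11. 1⁻¹ ≡ 1 (mod 11) since 1·1 = 1 ≡ 1, so λ ≡ 4.
  x = λ² - 5 - 6 = 16 - 11 ≡ 5; y = λ·(5 - 5) - 6 ≡ 5. → (5, 5)
5P: (5, 5) + (6, 10). λ = (10 - 5)/(6 - 5) ≡ 5/1 mod 11. 1⁻¹ ≡ 1 (mod 11), so λ ≡ 5.
  x = λ² - 5 - 6 = 25 - 11 ≡ 3; y = λ·(5 - 3) - 5 ≡ 5. → (3, 5)
6P: (3, 5) + (6, 10). λ = (10 - 5)/(6 - 3) ≡ 5/3 mod 11. 3⁻¹ ≡ 4 (mod 11) since 3·4 = 12 ≡ 1, so λ ≡ 9.
  x = λ² - 3 - 6 = 81 - 9 ≡ 6; y = λ·(3 - 6) - 5 ≡ 1. → (6, 1)
7P: (6, 1) + (6, 10): same x and y₁ ≡ -y₂, so the sum is the point at infinity.
7P = the point at infinity, so the order is 7.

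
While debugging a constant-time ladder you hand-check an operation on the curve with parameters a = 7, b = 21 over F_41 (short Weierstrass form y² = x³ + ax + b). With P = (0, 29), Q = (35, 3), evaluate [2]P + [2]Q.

First 2P:
Repeated addition: build up to 2P.
2P: tangent at (0, 29): λ = (3·0² + 7)/(2·29) ≡ 7/17. 17⁻¹ ≡ 29 (mod 41), so λ ≡ 7·29 ≡ 39.
  x = λ² - 0 - 0 = 1521 - 0 ≡ 4; y = λ·(0 - 4) - 29 ≡ 20. → (4, 20)
2P = (4, 20).
Next 2Q:
Repeated addition: build up to 2Q.
2Q: tangent at (35, 3): λ = (3·35² + 7)/(2·3) ≡ 33/6. 6⁻¹ ≡ 7 (mod 41) since 6·7 = 42 ≡ 1, so λ ≡ 33·7 ≡ 26.
  x = λ² - 35 - 35 = 676 - 70 ≡ 32; y = λ·(35 - 32) - 3 ≡ 34. → (32, 34)
2Q = (32, 34).
Finally 2P + 2Q:
(4, 20) + (32, 34). λ = (34 - 20)/(32 - 4) ≡ 14/28 mod 41. 28⁻¹ ≡ 22 (mod 41), so λ ≡ 21.
  x = λ² - 4 - 32 = 441 - 36 ≡ 36; y = λ·(4 - 36) - 20 ≡ 5. → (36, 5)

(36, 5)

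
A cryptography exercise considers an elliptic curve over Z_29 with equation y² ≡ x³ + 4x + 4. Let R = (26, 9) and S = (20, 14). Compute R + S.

(26, 9) + (20, 14). λ = (14 - 9)/(20 - 26) ≡ 5/23 mod 29. 23⁻¹ ≡ 24 (mod 29), so λ ≡ 4.
  x = λ² - 26 - 20 = 16 - 46 ≡ 28; y = λ·(26 - 28) - 9 ≡ 12. → (28, 12)

(28, 12)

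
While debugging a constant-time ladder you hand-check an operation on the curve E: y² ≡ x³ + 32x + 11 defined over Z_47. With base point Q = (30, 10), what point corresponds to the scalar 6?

Double-and-add on 6 = (110)₂. Start with Q = (30, 10) for the leading 1-bit.
double: tangent at (30, 10): λ = (3·30² + 32)/(2·10) ≡ 6/20. 20⁻¹ ≡ 40 (mod 47) since 20·40 = 800 ≡ 1, so λ ≡ 6·40 ≡ 5.
  x = λ² - 30 - 30 = 25 - 60 ≡ 12; y = λ·(30 - 12) - 10 ≡ 33. → (12, 33)
add Q: (12, 33) + (30, 10). λ = (10 - 33)/(30 - 12) ≡ 24/18 mod 47. 18⁻¹ ≡ 34 (mod 47), so λ ≡ 17.
  x = λ² - 12 - 30 = 289 - 42 ≡ 12; y = λ·(12 - 12) - 33 ≡ 14. → (12, 14)
double: tangent at (12, 14): λ = (3·12² + 32)/(2·14) ≡ 41/28. 28⁻¹ ≡ 42 (mod 47) since 28·42 = 1176 ≡ 1, so λ ≡ 41·42 ≡ 30.
  x = λ² - 12 - 12 = 900 - 24 ≡ 30; y = λ·(12 - 30) - 14 ≡ 10. → (30, 10)

(30, 10)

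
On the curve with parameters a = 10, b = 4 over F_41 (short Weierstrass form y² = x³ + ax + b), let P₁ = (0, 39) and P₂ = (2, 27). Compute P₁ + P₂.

(34, 1)

(0, 39) + (2, 27). λ = (27 - 39)/(2 - 0) ≡ 29/2 mod 41. 2⁻¹ ≡ 21 (mod 41) since 2·21 = 42 ≡ 1, so λ ≡ 35.
  x = λ² - 0 - 2 = 1225 - 2 ≡ 34; y = λ·(0 - 34) - 39 ≡ 1. → (34, 1)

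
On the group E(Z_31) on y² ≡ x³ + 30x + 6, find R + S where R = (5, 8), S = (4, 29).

(29, 0)

(5, 8) + (4, 29). λ = (29 - 8)/(4 - 5) ≡ 21/30 mod 31. 30⁻¹ ≡ 30 (mod 31) since 30·30 = 900 ≡ 1, so λ ≡ 10.
  x = λ² - 5 - 4 = 100 - 9 ≡ 29; y = λ·(5 - 29) - 8 ≡ 0. → (29, 0)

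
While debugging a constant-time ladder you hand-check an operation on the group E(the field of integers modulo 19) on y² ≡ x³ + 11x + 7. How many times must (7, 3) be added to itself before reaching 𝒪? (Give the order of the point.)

9

2P: tangent at (7, 3): λ = (3·7² + 11)/(2·3) ≡ 6/6. 6⁻¹ ≡ 16 (mod 19), so λ ≡ 6·16 ≡ 1.
  x = λ² - 7 - 7 = 1 - 14 ≡ 6; y = λ·(7 - 6) - 3 ≡ 17. → (6, 17)
3P: (6, 17) + (7, 3). λ = (3 - 17)/(7 - 6) ≡ 5/1 mod 19. 1⁻¹ ≡ 1 (mod 19) since 1·1 = 1 ≡ 1, so λ ≡ 5.
  x = λ² - 6 - 7 = 25 - 13 ≡ 12; y = λ·(6 - 12) - 17 ≡ 10. → (12, 10)
4P: (12, 10) + (7, 3). λ = (3 - 10)/(7 - 12) ≡ 12/14 mod 19. 14⁻¹ ≡ 15 (mod 19), so λ ≡ 9.
  x = λ² - 12 - 7 = 81 - 19 ≡ 5; y = λ·(12 - 5) - 10 ≡ 15. → (5, 15)
5P: (5, 15) + (7, 3). λ = (3 - 15)/(7 - 5) ≡ 7/2 mod 19. 2⁻¹ ≡ 10 (mod 19), so λ ≡ 13.
  x = λ² - 5 - 7 = 169 - 12 ≡ 5; y = λ·(5 - 5) - 15 ≡ 4. → (5, 4)
6P: (5, 4) + (7, 3). λ = (3 - 4)/(7 - 5) ≡ 18/2 mod 19. 2⁻¹ ≡ 10 (mod 19), so λ ≡ 9.
  x = λ² - 5 - 7 = 81 - 12 ≡ 12; y = λ·(5 - 12) - 4 ≡ 9. → (12, 9)
7P: (12, 9) + (7, 3). λ = (3 - 9)/(7 - 12) ≡ 13/14 mod 19. 14⁻¹ ≡ 15 (mod 19) since 14·15 = 210 ≡ 1, so λ ≡ 5.
  x = λ² - 12 - 7 = 25 - 19 ≡ 6; y = λ·(12 - 6) - 9 ≡ 2. → (6, 2)
8P: (6, 2) + (7, 3). λ = (3 - 2)/(7 - 6) ≡ 1/1 mod 19. 1⁻¹ ≡ 1 (mod 19) since 1·1 = 1 ≡ 1, so λ ≡ 1.
  x = λ² - 6 - 7 = 1 - 13 ≡ 7; y = λ·(6 - 7) - 2 ≡ 16. → (7, 16)
9P: (7, 16) + (7, 3): same x and y₁ ≡ -y₂, so the sum is 𝒪.
9P = 𝒪, so the order is 9.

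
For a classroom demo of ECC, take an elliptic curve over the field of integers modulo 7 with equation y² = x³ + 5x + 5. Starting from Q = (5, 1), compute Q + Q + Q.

(2, 3)

Repeated addition: build up to 3Q.
2Q: tangent at (5, 1): λ = (3·5² + 5)/(2·1) ≡ 3/2. 2⁻¹ ≡ 4 (mod 7) since 2·4 = 8 ≡ 1, so λ ≡ 3·4 ≡ 5.
  x = λ² - 5 - 5 = 25 - 10 ≡ 1; y = λ·(5 - 1) - 1 ≡ 5. → (1, 5)
3Q: (1, 5) + (5, 1). λ = (1 - 5)/(5 - 1) ≡ 3/4 mod 7. 4⁻¹ ≡ 2 (mod 7), so λ ≡ 6.
  x = λ² - 1 - 5 = 36 - 6 ≡ 2; y = λ·(1 - 2) - 5 ≡ 3. → (2, 3)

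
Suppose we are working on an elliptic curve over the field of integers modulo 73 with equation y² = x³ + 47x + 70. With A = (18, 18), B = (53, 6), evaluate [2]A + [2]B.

First 2A:
Repeated addition: build up to 2A.
2A: tangent at (18, 18): λ = (3·18² + 47)/(2·18) ≡ 70/36. 36⁻¹ ≡ 71 (mod 73) since 36·71 = 2556 ≡ 1, so λ ≡ 70·71 ≡ 6.
  x = λ² - 18 - 18 = 36 - 36 ≡ 0; y = λ·(18 - 0) - 18 ≡ 17. → (0, 17)
2A = (0, 17).
Next 2B:
Repeated addition: build up to 2B.
2B: tangent at (53, 6): λ = (3·53² + 47)/(2·6) ≡ 6/12. 12⁻¹ ≡ 67 (mod 73), so λ ≡ 6·67 ≡ 37.
  x = λ² - 53 - 53 = 1369 - 106 ≡ 22; y = λ·(53 - 22) - 6 ≡ 46. → (22, 46)
2B = (22, 46).
Finally 2A + 2B:
(0, 17) + (22, 46). λ = (46 - 17)/(22 - 0) ≡ 29/22 mod 73. 22⁻¹ ≡ 10 (mod 73), so λ ≡ 71.
  x = λ² - 0 - 22 = 5041 - 22 ≡ 55; y = λ·(0 - 55) - 17 ≡ 20. → (55, 20)

(55, 20)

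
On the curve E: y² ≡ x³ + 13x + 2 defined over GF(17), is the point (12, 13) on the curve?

y² = 13² ≡ 16; x³ + 13x + 2 = 1886 ≡ 16 (mod 17). 16 = 16.

yes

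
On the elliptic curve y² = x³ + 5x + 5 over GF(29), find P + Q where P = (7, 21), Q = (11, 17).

(12, 13)

(7, 21) + (11, 17). λ = (17 - 21)/(11 - 7) ≡ 25/4 mod 29. 4⁻¹ ≡ 22 (mod 29), so λ ≡ 28.
  x = λ² - 7 - 11 = 784 - 18 ≡ 12; y = λ·(7 - 12) - 21 ≡ 13. → (12, 13)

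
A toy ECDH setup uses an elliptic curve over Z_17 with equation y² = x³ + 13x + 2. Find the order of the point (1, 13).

2P: tangent at (1, 13): λ = (3·1² + 13)/(2·13) ≡ 16/9. 9⁻¹ ≡ 2 (mod 17), so λ ≡ 16·2 ≡ 15.
  x = λ² - 1 - 1 = 225 - 2 ≡ 2; y = λ·(1 - 2) - 13 ≡ 6. → (2, 6)
3P: (2, 6) + (1, 13). λ = (13 - 6)/(1 - 2) ≡ 7/16 mod 17. 16⁻¹ ≡ 16 (mod 17) since 16·16 = 256 ≡ 1, so λ ≡ 10.
  x = λ² - 2 - 1 = 100 - 3 ≡ 12; y = λ·(2 - 12) - 6 ≡ 13. → (12, 13)
4P: (12, 13) + (1, 13). λ = (13 - 13)/(1 - 12) ≡ 0/6 mod 17. 6⁻¹ ≡ 3 (mod 17) since 6·3 = 18 ≡ 1, so λ ≡ 0.
  x = λ² - 12 - 1 = 0 - 13 ≡ 4; y = λ·(12 - 4) - 13 ≡ 4. → (4, 4)
5P: (4, 4) + (1, 13). λ = (13 - 4)/(1 - 4) ≡ 9/14 mod 17. 14⁻¹ ≡ 11 (mod 17) since 14·11 = 154 ≡ 1, so λ ≡ 14.
  x = λ² - 4 - 1 = 196 - 5 ≡ 4; y = λ·(4 - 4) - 4 ≡ 13. → (4, 13)
6P: (4, 13) + (1, 13). λ = (13 - 13)/(1 - 4) ≡ 0/14 mod 17. 14⁻¹ ≡ 11 (mod 17), so λ ≡ 0.
  x = λ² - 4 - 1 = 0 - 5 ≡ 12; y = λ·(4 - 12) - 13 ≡ 4. → (12, 4)
7P: (12, 4) + (1, 13). λ = (13 - 4)/(1 - 12) ≡ 9/6 mod 17. 6⁻¹ ≡ 3 (mod 17), so λ ≡ 10.
  x = λ² - 12 - 1 = 100 - 13 ≡ 2; y = λ·(12 - 2) - 4 ≡ 11. → (2, 11)
8P: (2, 11) + (1, 13). λ = (13 - 11)/(1 - 2) ≡ 2/16 mod 17. 16⁻¹ ≡ 16 (mod 17), so λ ≡ 15.
  x = λ² - 2 - 1 = 225 - 3 ≡ 1; y = λ·(2 - 1) - 11 ≡ 4. → (1, 4)
9P: (1, 4) + (1, 13): same x and y₁ ≡ -y₂, so the sum is ∞.
9P = ∞, so the order is 9.

9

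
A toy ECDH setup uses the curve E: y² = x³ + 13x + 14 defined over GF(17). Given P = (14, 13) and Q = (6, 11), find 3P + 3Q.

First 3P:
Repeated addition: build up to 3P.
2P: tangent at (14, 13): λ = (3·14² + 13)/(2·13) ≡ 6/9. 9⁻¹ ≡ 2 (mod 17), so λ ≡ 6·2 ≡ 12.
  x = λ² - 14 - 14 = 144 - 28 ≡ 14; y = λ·(14 - 14) - 13 ≡ 4. → (14, 4)
3P: (14, 4) + (14, 13): same x and y₁ ≡ -y₂, so the sum is 𝒪.
3P = 𝒪.
Next 3Q:
Repeated addition: build up to 3Q.
2Q: tangent at (6, 11): λ = (3·6² + 13)/(2·11) ≡ 2/5. 5⁻¹ ≡ 7 (mod 17) since 5·7 = 35 ≡ 1, so λ ≡ 2·7 ≡ 14.
  x = λ² - 6 - 6 = 196 - 12 ≡ 14; y = λ·(6 - 14) - 11 ≡ 13. → (14, 13)
3Q: (14, 13) + (6, 11). λ = (11 - 13)/(6 - 14) ≡ 15/9 mod 17. 9⁻¹ ≡ 2 (mod 17) since 9·2 = 18 ≡ 1, so λ ≡ 13.
  x = λ² - 14 - 6 = 169 - 20 ≡ 13; y = λ·(14 - 13) - 13 ≡ 0. → (13, 0)
3Q = (13, 0).
Finally 3P + 3Q:
𝒪 + (13, 0) = (13, 0) (identity).

(13, 0)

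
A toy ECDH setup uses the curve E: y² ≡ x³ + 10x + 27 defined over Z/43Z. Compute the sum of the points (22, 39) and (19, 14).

(38, 14)

(22, 39) + (19, 14). λ = (14 - 39)/(19 - 22) ≡ 18/40 mod 43. 40⁻¹ ≡ 14 (mod 43), so λ ≡ 37.
  x = λ² - 22 - 19 = 1369 - 41 ≡ 38; y = λ·(22 - 38) - 39 ≡ 14. → (38, 14)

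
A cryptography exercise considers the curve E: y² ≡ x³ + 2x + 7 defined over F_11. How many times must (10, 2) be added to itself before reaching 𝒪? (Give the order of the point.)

7

2P: tangent at (10, 2): λ = (3·10² + 2)/(2·2) ≡ 5/4. 4⁻¹ ≡ 3 (mod 11), so λ ≡ 5·3 ≡ 4.
  x = λ² - 10 - 10 = 16 - 20 ≡ 7; y = λ·(10 - 7) - 2 ≡ 10. → (7, 10)
3P: (7, 10) + (10, 2). λ = (2 - 10)/(10 - 7) ≡ 3/3 mod 11. 3⁻¹ ≡ 4 (mod 11) since 3·4 = 12 ≡ 1, so λ ≡ 1.
  x = λ² - 7 - 10 = 1 - 17 ≡ 6; y = λ·(7 - 6) - 10 ≡ 2. → (6, 2)
4P: (6, 2) + (10, 2). λ = (2 - 2)/(10 - 6) ≡ 0/4 mod 11. 4⁻¹ ≡ 3 (mod 11) since 4·3 = 12 ≡ 1, so λ ≡ 0.
  x = λ² - 6 - 10 = 0 - 16 ≡ 6; y = λ·(6 - 6) - 2 ≡ 9. → (6, 9)
5P: (6, 9) + (10, 2). λ = (2 - 9)/(10 - 6) ≡ 4/4 mod 11. 4⁻¹ ≡ 3 (mod 11), so λ ≡ 1.
  x = λ² - 6 - 10 = 1 - 16 ≡ 7; y = λ·(6 - 7) - 9 ≡ 1. → (7, 1)
6P: (7, 1) + (10, 2). λ = (2 - 1)/(10 - 7) ≡ 1/3 mod 11. 3⁻¹ ≡ 4 (mod 11) since 3·4 = 12 ≡ 1, so λ ≡ 4.
  x = λ² - 7 - 10 = 16 - 17 ≡ 10; y = λ·(7 - 10) - 1 ≡ 9. → (10, 9)
7P: (10, 9) + (10, 2): same x and y₁ ≡ -y₂, so the sum is 𝒪.
7P = 𝒪, so the order is 7.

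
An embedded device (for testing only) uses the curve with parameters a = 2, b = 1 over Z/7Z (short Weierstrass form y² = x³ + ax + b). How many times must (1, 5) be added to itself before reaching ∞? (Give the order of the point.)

2P: tangent at (1, 5): λ = (3·1² + 2)/(2·5) ≡ 5/3. 3⁻¹ ≡ 5 (mod 7) since 3·5 = 15 ≡ 1, so λ ≡ 5·5 ≡ 4.
  x = λ² - 1 - 1 = 16 - 2 ≡ 0; y = λ·(1 - 0) - 5 ≡ 6. → (0, 6)
3P: (0, 6) + (1, 5). λ = (5 - 6)/(1 - 0) ≡ 6/1 mod 7. 1⁻¹ ≡ 1 (mod 7), so λ ≡ 6.
  x = λ² - 0 - 1 = 36 - 1 ≡ 0; y = λ·(0 - 0) - 6 ≡ 1. → (0, 1)
4P: (0, 1) + (1, 5). λ = (5 - 1)/(1 - 0) ≡ 4/1 mod 7. 1⁻¹ ≡ 1 (mod 7) since 1·1 = 1 ≡ 1, so λ ≡ 4.
  x = λ² - 0 - 1 = 16 - 1 ≡ 1; y = λ·(0 - 1) - 1 ≡ 2. → (1, 2)
5P: (1, 2) + (1, 5): same x and y₁ ≡ -y₂, so the sum is ∞.
5P = ∞, so the order is 5.

5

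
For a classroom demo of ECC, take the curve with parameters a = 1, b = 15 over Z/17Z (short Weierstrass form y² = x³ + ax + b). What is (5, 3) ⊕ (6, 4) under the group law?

(5, 3) + (6, 4). λ = (4 - 3)/(6 - 5) ≡ 1/1 mod 17. 1⁻¹ ≡ 1 (mod 17) since 1·1 = 1 ≡ 1, so λ ≡ 1.
  x = λ² - 5 - 6 = 1 - 11 ≡ 7; y = λ·(5 - 7) - 3 ≡ 12. → (7, 12)

(7, 12)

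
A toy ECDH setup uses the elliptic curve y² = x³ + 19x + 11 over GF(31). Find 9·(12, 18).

(18, 27)

Write G = (12, 18).
Repeated addition: build up to 9G.
2G: tangent at (12, 18): λ = (3·12² + 19)/(2·18) ≡ 17/5. 5⁻¹ ≡ 25 (mod 31), so λ ≡ 17·25 ≡ 22.
  x = λ² - 12 - 12 = 484 - 24 ≡ 26; y = λ·(12 - 26) - 18 ≡ 15. → (26, 15)
3G: (26, 15) + (12, 18). λ = (18 - 15)/(12 - 26) ≡ 3/17 mod 31. 17⁻¹ ≡ 11 (mod 31), so λ ≡ 2.
  x = λ² - 26 - 12 = 4 - 38 ≡ 28; y = λ·(26 - 28) - 15 ≡ 12. → (28, 12)
4G: (28, 12) + (12, 18). λ = (18 - 12)/(12 - 28) ≡ 6/15 mod 31. 15⁻¹ ≡ 29 (mod 31), so λ ≡ 19.
  x = λ² - 28 - 12 = 361 - 40 ≡ 11; y = λ·(28 - 11) - 12 ≡ 1. → (11, 1)
5G: (11, 1) + (12, 18). λ = (18 - 1)/(12 - 11) ≡ 17/1 mod 31. 1⁻¹ ≡ 1 (mod 31) since 1·1 = 1 ≡ 1, so λ ≡ 17.
  x = λ² - 11 - 12 = 289 - 23 ≡ 18; y = λ·(11 - 18) - 1 ≡ 4. → (18, 4)
6G: (18, 4) + (12, 18). λ = (18 - 4)/(12 - 18) ≡ 14/25 mod 31. 25⁻¹ ≡ 5 (mod 31) since 25·5 = 125 ≡ 1, so λ ≡ 8.
  x = λ² - 18 - 12 = 64 - 30 ≡ 3; y = λ·(18 - 3) - 4 ≡ 23. → (3, 23)
7G: (3, 23) + (12, 18). λ = (18 - 23)/(12 - 3) ≡ 26/9 mod 31. 9⁻¹ ≡ 7 (mod 31) since 9·7 = 63 ≡ 1, so λ ≡ 27.
  x = λ² - 3 - 12 = 729 - 15 ≡ 1; y = λ·(3 - 1) - 23 ≡ 0. → (1, 0)
8G: (1, 0) + (12, 18). λ = (18 - 0)/(12 - 1) ≡ 18/11 mod 31. 11⁻¹ ≡ 17 (mod 31), so λ ≡ 27.
  x = λ² - 1 - 12 = 729 - 13 ≡ 3; y = λ·(1 - 3) - 0 ≡ 8. → (3, 8)
9G: (3, 8) + (12, 18). λ = (18 - 8)/(12 - 3) ≡ 10/9 mod 31. 9⁻¹ ≡ 7 (mod 31) since 9·7 = 63 ≡ 1, so λ ≡ 8.
  x = λ² - 3 - 12 = 64 - 15 ≡ 18; y = λ·(3 - 18) - 8 ≡ 27. → (18, 27)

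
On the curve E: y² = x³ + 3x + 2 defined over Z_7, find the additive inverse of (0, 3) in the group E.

(0, 4)

-(0, 3) = (0, -3 mod 7) = (0, 4).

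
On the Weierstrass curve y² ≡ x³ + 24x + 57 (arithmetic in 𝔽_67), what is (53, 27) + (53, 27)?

tangent at (53, 27): λ = (3·53² + 24)/(2·27) ≡ 9/54. 54⁻¹ ≡ 36 (mod 67), so λ ≡ 9·36 ≡ 56.
  x = λ² - 53 - 53 = 3136 - 106 ≡ 15; y = λ·(53 - 15) - 27 ≡ 24. → (15, 24)

(15, 24)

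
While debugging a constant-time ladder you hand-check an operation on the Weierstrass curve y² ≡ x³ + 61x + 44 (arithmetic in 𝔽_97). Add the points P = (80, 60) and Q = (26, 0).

(9, 62)

(80, 60) + (26, 0). λ = (0 - 60)/(26 - 80) ≡ 37/43 mod 97. 43⁻¹ ≡ 88 (mod 97), so λ ≡ 55.
  x = λ² - 80 - 26 = 3025 - 106 ≡ 9; y = λ·(80 - 9) - 60 ≡ 62. → (9, 62)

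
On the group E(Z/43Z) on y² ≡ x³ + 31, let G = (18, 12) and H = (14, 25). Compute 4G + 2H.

(38, 11)

First 4G:
Double-and-add on 4 = (100)₂. Start with G = (18, 12) for the leading 1-bit.
double: tangent at (18, 12): λ = (3·18² + 0)/(2·12) ≡ 26/24. 24⁻¹ ≡ 9 (mod 43), so λ ≡ 26·9 ≡ 19.
  x = λ² - 18 - 18 = 361 - 36 ≡ 24; y = λ·(18 - 24) - 12 ≡ 3. → (24, 3)
double: tangent at (24, 3): λ = (3·24² + 0)/(2·3) ≡ 8/6. 6⁻¹ ≡ 36 (mod 43), so λ ≡ 8·36 ≡ 30.
  x = λ² - 24 - 24 = 900 - 48 ≡ 35; y = λ·(24 - 35) - 3 ≡ 11. → (35, 11)
4G = (35, 11).
Next 2H:
Repeated addition: build up to 2H.
2H: tangent at (14, 25): λ = (3·14² + 0)/(2·25) ≡ 29/7. 7⁻¹ ≡ 37 (mod 43), so λ ≡ 29·37 ≡ 41.
  x = λ² - 14 - 14 = 1681 - 28 ≡ 19; y = λ·(14 - 19) - 25 ≡ 28. → (19, 28)
2H = (19, 28).
Finally 4G + 2H:
(35, 11) + (19, 28). λ = (28 - 11)/(19 - 35) ≡ 17/27 mod 43. 27⁻¹ ≡ 8 (mod 43) since 27·8 = 216 ≡ 1, so λ ≡ 7.
  x = λ² - 35 - 19 = 49 - 54 ≡ 38; y = λ·(35 - 38) - 11 ≡ 11. → (38, 11)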